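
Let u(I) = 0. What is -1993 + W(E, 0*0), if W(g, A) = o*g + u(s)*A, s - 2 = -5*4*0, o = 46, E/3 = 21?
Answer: 905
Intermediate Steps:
E = 63 (E = 3*21 = 63)
s = 2 (s = 2 - 5*4*0 = 2 - 20*0 = 2 + 0 = 2)
W(g, A) = 46*g (W(g, A) = 46*g + 0*A = 46*g + 0 = 46*g)
-1993 + W(E, 0*0) = -1993 + 46*63 = -1993 + 2898 = 905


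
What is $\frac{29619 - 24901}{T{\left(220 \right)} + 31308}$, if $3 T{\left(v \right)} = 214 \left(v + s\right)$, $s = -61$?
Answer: $\frac{2359}{21325} \approx 0.11062$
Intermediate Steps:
$T{\left(v \right)} = - \frac{13054}{3} + \frac{214 v}{3}$ ($T{\left(v \right)} = \frac{214 \left(v - 61\right)}{3} = \frac{214 \left(-61 + v\right)}{3} = \frac{-13054 + 214 v}{3} = - \frac{13054}{3} + \frac{214 v}{3}$)
$\frac{29619 - 24901}{T{\left(220 \right)} + 31308} = \frac{29619 - 24901}{\left(- \frac{13054}{3} + \frac{214}{3} \cdot 220\right) + 31308} = \frac{29619 - 24901}{\left(- \frac{13054}{3} + \frac{47080}{3}\right) + 31308} = \frac{29619 - 24901}{11342 + 31308} = \frac{4718}{42650} = 4718 \cdot \frac{1}{42650} = \frac{2359}{21325}$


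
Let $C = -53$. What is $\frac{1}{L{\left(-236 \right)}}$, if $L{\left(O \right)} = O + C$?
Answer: $- \frac{1}{289} \approx -0.0034602$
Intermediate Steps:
$L{\left(O \right)} = -53 + O$ ($L{\left(O \right)} = O - 53 = -53 + O$)
$\frac{1}{L{\left(-236 \right)}} = \frac{1}{-53 - 236} = \frac{1}{-289} = - \frac{1}{289}$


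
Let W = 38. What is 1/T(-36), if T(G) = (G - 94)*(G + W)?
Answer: -1/260 ≈ -0.0038462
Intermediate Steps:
T(G) = (-94 + G)*(38 + G) (T(G) = (G - 94)*(G + 38) = (-94 + G)*(38 + G))
1/T(-36) = 1/(-3572 + (-36)² - 56*(-36)) = 1/(-3572 + 1296 + 2016) = 1/(-260) = -1/260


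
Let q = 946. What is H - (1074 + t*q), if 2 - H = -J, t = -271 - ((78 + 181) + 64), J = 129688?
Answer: 690540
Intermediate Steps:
t = -594 (t = -271 - (259 + 64) = -271 - 1*323 = -271 - 323 = -594)
H = 129690 (H = 2 - (-1)*129688 = 2 - 1*(-129688) = 2 + 129688 = 129690)
H - (1074 + t*q) = 129690 - (1074 - 594*946) = 129690 - (1074 - 561924) = 129690 - 1*(-560850) = 129690 + 560850 = 690540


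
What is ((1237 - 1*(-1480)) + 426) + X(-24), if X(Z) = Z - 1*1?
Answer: 3118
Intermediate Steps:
X(Z) = -1 + Z (X(Z) = Z - 1 = -1 + Z)
((1237 - 1*(-1480)) + 426) + X(-24) = ((1237 - 1*(-1480)) + 426) + (-1 - 24) = ((1237 + 1480) + 426) - 25 = (2717 + 426) - 25 = 3143 - 25 = 3118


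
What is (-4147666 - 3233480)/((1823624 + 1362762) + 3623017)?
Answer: -2460382/2269801 ≈ -1.0840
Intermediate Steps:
(-4147666 - 3233480)/((1823624 + 1362762) + 3623017) = -7381146/(3186386 + 3623017) = -7381146/6809403 = -7381146*1/6809403 = -2460382/2269801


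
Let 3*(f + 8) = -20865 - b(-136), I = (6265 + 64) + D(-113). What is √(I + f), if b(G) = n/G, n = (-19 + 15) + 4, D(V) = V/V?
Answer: I*√633 ≈ 25.159*I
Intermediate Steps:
D(V) = 1
I = 6330 (I = (6265 + 64) + 1 = 6329 + 1 = 6330)
n = 0 (n = -4 + 4 = 0)
b(G) = 0 (b(G) = 0/G = 0)
f = -6963 (f = -8 + (-20865 - 1*0)/3 = -8 + (-20865 + 0)/3 = -8 + (⅓)*(-20865) = -8 - 6955 = -6963)
√(I + f) = √(6330 - 6963) = √(-633) = I*√633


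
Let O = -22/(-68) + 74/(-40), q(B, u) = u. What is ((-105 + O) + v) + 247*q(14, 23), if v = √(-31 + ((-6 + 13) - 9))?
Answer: 1895321/340 + I*√33 ≈ 5574.5 + 5.7446*I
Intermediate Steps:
O = -519/340 (O = -22*(-1/68) + 74*(-1/40) = 11/34 - 37/20 = -519/340 ≈ -1.5265)
v = I*√33 (v = √(-31 + (7 - 9)) = √(-31 - 2) = √(-33) = I*√33 ≈ 5.7446*I)
((-105 + O) + v) + 247*q(14, 23) = ((-105 - 519/340) + I*√33) + 247*23 = (-36219/340 + I*√33) + 5681 = 1895321/340 + I*√33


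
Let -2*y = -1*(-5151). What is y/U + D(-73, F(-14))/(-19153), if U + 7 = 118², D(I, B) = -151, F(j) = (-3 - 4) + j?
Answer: -31484723/177701534 ≈ -0.17718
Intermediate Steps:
F(j) = -7 + j
y = -5151/2 (y = -(-1)*(-5151)/2 = -½*5151 = -5151/2 ≈ -2575.5)
U = 13917 (U = -7 + 118² = -7 + 13924 = 13917)
y/U + D(-73, F(-14))/(-19153) = -5151/2/13917 - 151/(-19153) = -5151/2*1/13917 - 151*(-1/19153) = -1717/9278 + 151/19153 = -31484723/177701534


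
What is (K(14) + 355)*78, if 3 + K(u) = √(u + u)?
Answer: 27456 + 156*√7 ≈ 27869.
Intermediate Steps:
K(u) = -3 + √2*√u (K(u) = -3 + √(u + u) = -3 + √(2*u) = -3 + √2*√u)
(K(14) + 355)*78 = ((-3 + √2*√14) + 355)*78 = ((-3 + 2*√7) + 355)*78 = (352 + 2*√7)*78 = 27456 + 156*√7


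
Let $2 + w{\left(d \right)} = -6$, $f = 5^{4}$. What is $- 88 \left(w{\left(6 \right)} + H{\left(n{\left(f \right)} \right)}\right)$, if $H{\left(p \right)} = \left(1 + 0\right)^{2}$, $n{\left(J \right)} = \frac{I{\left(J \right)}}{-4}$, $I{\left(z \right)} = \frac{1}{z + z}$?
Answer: $616$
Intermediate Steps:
$f = 625$
$w{\left(d \right)} = -8$ ($w{\left(d \right)} = -2 - 6 = -8$)
$I{\left(z \right)} = \frac{1}{2 z}$
$n{\left(J \right)} = - \frac{1}{8 J}$ ($n{\left(J \right)} = \frac{\frac{1}{2} \frac{1}{J}}{-4} = \frac{1}{2 J} \left(- \frac{1}{4}\right) = - \frac{1}{8 J}$)
$H{\left(p \right)} = 1$ ($H{\left(p \right)} = 1^{2} = 1$)
$- 88 \left(w{\left(6 \right)} + H{\left(n{\left(f \right)} \right)}\right) = - 88 \left(-8 + 1\right) = \left(-88\right) \left(-7\right) = 616$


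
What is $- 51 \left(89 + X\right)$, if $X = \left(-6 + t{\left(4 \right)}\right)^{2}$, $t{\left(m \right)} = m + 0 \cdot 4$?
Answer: $-4743$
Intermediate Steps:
$t{\left(m \right)} = m$ ($t{\left(m \right)} = m + 0 = m$)
$X = 4$ ($X = \left(-6 + 4\right)^{2} = \left(-2\right)^{2} = 4$)
$- 51 \left(89 + X\right) = - 51 \left(89 + 4\right) = \left(-51\right) 93 = -4743$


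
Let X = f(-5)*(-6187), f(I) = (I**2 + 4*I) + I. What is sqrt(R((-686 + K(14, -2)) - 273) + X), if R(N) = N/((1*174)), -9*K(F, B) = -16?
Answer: I*sqrt(1499010)/522 ≈ 2.3455*I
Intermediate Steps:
K(F, B) = 16/9 (K(F, B) = -1/9*(-16) = 16/9)
R(N) = N/174
f(I) = I**2 + 5*I
X = 0 (X = -5*(5 - 5)*(-6187) = -5*0*(-6187) = 0*(-6187) = 0)
sqrt(R((-686 + K(14, -2)) - 273) + X) = sqrt(((-686 + 16/9) - 273)/174 + 0) = sqrt((-6158/9 - 273)/174 + 0) = sqrt((1/174)*(-8615/9) + 0) = sqrt(-8615/1566 + 0) = sqrt(-8615/1566) = I*sqrt(1499010)/522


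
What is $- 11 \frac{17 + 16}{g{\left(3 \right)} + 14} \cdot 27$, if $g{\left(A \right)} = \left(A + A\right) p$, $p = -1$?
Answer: $- \frac{9801}{8} \approx -1225.1$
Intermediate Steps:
$g{\left(A \right)} = - 2 A$ ($g{\left(A \right)} = \left(A + A\right) \left(-1\right) = 2 A \left(-1\right) = - 2 A$)
$- 11 \frac{17 + 16}{g{\left(3 \right)} + 14} \cdot 27 = - 11 \frac{17 + 16}{\left(-2\right) 3 + 14} \cdot 27 = - 11 \frac{33}{-6 + 14} \cdot 27 = - 11 \cdot \frac{33}{8} \cdot 27 = - 11 \cdot 33 \cdot \frac{1}{8} \cdot 27 = \left(-11\right) \frac{33}{8} \cdot 27 = \left(- \frac{363}{8}\right) 27 = - \frac{9801}{8}$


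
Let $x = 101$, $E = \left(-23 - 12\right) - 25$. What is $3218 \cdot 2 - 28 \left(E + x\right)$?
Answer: $5288$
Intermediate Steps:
$E = -60$ ($E = -35 - 25 = -60$)
$3218 \cdot 2 - 28 \left(E + x\right) = 3218 \cdot 2 - 28 \left(-60 + 101\right) = 6436 - 1148 = 5288$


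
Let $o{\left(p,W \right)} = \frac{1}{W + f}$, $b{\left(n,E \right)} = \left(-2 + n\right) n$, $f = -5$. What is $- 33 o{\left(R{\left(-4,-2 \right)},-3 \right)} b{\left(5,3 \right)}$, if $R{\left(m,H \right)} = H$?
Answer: $\frac{495}{8} \approx 61.875$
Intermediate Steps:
$b{\left(n,E \right)} = n \left(-2 + n\right)$
$o{\left(p,W \right)} = \frac{1}{-5 + W}$ ($o{\left(p,W \right)} = \frac{1}{W - 5} = \frac{1}{-5 + W}$)
$- 33 o{\left(R{\left(-4,-2 \right)},-3 \right)} b{\left(5,3 \right)} = - \frac{33}{-5 - 3} \cdot 5 \left(-2 + 5\right) = - \frac{33}{-8} \cdot 5 \cdot 3 = \left(-33\right) \left(- \frac{1}{8}\right) 15 = \frac{33}{8} \cdot 15 = \frac{495}{8}$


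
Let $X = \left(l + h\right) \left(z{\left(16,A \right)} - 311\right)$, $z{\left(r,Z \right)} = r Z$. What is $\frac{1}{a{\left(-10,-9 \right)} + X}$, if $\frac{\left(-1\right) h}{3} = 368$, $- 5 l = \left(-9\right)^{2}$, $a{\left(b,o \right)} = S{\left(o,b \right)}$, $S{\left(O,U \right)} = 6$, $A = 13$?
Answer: $\frac{5}{576933} \approx 8.6665 \cdot 10^{-6}$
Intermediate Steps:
$z{\left(r,Z \right)} = Z r$
$a{\left(b,o \right)} = 6$
$l = - \frac{81}{5}$ ($l = - \frac{\left(-9\right)^{2}}{5} = \left(- \frac{1}{5}\right) 81 = - \frac{81}{5} \approx -16.2$)
$h = -1104$ ($h = \left(-3\right) 368 = -1104$)
$X = \frac{576903}{5}$ ($X = \left(- \frac{81}{5} - 1104\right) \left(13 \cdot 16 - 311\right) = - \frac{5601 \left(208 - 311\right)}{5} = \left(- \frac{5601}{5}\right) \left(-103\right) = \frac{576903}{5} \approx 1.1538 \cdot 10^{5}$)
$\frac{1}{a{\left(-10,-9 \right)} + X} = \frac{1}{6 + \frac{576903}{5}} = \frac{1}{\frac{576933}{5}} = \frac{5}{576933}$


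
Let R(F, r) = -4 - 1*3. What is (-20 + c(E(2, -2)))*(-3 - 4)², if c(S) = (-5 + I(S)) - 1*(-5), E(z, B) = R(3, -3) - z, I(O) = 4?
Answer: -784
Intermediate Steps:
R(F, r) = -7 (R(F, r) = -4 - 3 = -7)
E(z, B) = -7 - z
c(S) = 4 (c(S) = (-5 + 4) - 1*(-5) = -1 + 5 = 4)
(-20 + c(E(2, -2)))*(-3 - 4)² = (-20 + 4)*(-3 - 4)² = -16*(-7)² = -16*49 = -784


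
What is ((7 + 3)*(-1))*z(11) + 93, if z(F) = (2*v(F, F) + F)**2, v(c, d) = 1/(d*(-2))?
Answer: -132747/121 ≈ -1097.1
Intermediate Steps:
v(c, d) = -1/(2*d) (v(c, d) = 1/(-2*d) = -1/(2*d))
z(F) = (F - 1/F)**2 (z(F) = (2*(-1/(2*F)) + F)**2 = (-1/F + F)**2 = (F - 1/F)**2)
((7 + 3)*(-1))*z(11) + 93 = ((7 + 3)*(-1))*((-1 + 11**2)**2/11**2) + 93 = (10*(-1))*((-1 + 121)**2/121) + 93 = -10*120**2/121 + 93 = -10*14400/121 + 93 = -144000/121 + 93 = -132747/121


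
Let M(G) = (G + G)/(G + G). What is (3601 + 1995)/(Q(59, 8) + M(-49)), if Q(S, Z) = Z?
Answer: 5596/9 ≈ 621.78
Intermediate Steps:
M(G) = 1 (M(G) = (2*G)/((2*G)) = (2*G)*(1/(2*G)) = 1)
(3601 + 1995)/(Q(59, 8) + M(-49)) = (3601 + 1995)/(8 + 1) = 5596/9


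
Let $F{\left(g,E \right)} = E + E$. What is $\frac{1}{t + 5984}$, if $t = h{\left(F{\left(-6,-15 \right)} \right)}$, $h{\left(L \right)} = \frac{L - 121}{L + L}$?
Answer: $\frac{60}{359191} \approx 0.00016704$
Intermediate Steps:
$F{\left(g,E \right)} = 2 E$
$h{\left(L \right)} = \frac{-121 + L}{2 L}$
$t = \frac{151}{60}$ ($t = \frac{-121 + 2 \left(-15\right)}{2 \cdot 2 \left(-15\right)} = \frac{-121 - 30}{2 \left(-30\right)} = \frac{1}{2} \left(- \frac{1}{30}\right) \left(-151\right) = \frac{151}{60} \approx 2.5167$)
$\frac{1}{t + 5984} = \frac{1}{\frac{151}{60} + 5984} = \frac{1}{\frac{359191}{60}} = \frac{60}{359191}$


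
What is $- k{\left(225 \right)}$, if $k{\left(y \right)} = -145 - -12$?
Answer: $133$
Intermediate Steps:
$k{\left(y \right)} = -133$ ($k{\left(y \right)} = -145 + 12 = -133$)
$- k{\left(225 \right)} = \left(-1\right) \left(-133\right) = 133$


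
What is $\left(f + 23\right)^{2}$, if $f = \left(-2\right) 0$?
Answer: $529$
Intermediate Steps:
$f = 0$
$\left(f + 23\right)^{2} = \left(0 + 23\right)^{2} = 23^{2} = 529$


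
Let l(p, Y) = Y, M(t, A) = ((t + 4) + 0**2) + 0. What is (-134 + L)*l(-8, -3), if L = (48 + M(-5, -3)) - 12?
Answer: 297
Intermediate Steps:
M(t, A) = 4 + t (M(t, A) = ((4 + t) + 0) + 0 = (4 + t) + 0 = 4 + t)
L = 35 (L = (48 + (4 - 5)) - 12 = (48 - 1) - 12 = 47 - 12 = 35)
(-134 + L)*l(-8, -3) = (-134 + 35)*(-3) = -99*(-3) = 297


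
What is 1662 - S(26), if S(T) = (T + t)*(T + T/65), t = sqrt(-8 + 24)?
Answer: 870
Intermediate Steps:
t = 4 (t = sqrt(16) = 4)
S(T) = 66*T*(4 + T)/65 (S(T) = (T + 4)*(T + T/65) = (4 + T)*(T + T*(1/65)) = (4 + T)*(T + T/65) = (4 + T)*(66*T/65) = 66*T*(4 + T)/65)
1662 - S(26) = 1662 - 66*26*(4 + 26)/65 = 1662 - 66*26*30/65 = 1662 - 1*792 = 1662 - 792 = 870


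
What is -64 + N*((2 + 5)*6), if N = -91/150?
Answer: -2237/25 ≈ -89.480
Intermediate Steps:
N = -91/150 (N = -91*1/150 = -91/150 ≈ -0.60667)
-64 + N*((2 + 5)*6) = -64 - 91*(2 + 5)*6/150 = -64 - 637*6/150 = -64 - 91/150*42 = -64 - 637/25 = -2237/25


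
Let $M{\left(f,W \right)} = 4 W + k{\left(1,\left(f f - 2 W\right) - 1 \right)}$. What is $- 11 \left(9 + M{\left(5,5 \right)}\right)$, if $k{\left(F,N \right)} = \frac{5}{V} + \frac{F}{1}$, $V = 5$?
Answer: $-341$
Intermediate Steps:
$k{\left(F,N \right)} = 1 + F$ ($k{\left(F,N \right)} = \frac{5}{5} + \frac{F}{1} = 5 \cdot \frac{1}{5} + F 1 = 1 + F$)
$M{\left(f,W \right)} = 2 + 4 W$ ($M{\left(f,W \right)} = 4 W + \left(1 + 1\right) = 4 W + 2 = 2 + 4 W$)
$- 11 \left(9 + M{\left(5,5 \right)}\right) = - 11 \left(9 + \left(2 + 4 \cdot 5\right)\right) = - 11 \left(9 + \left(2 + 20\right)\right) = - 11 \left(9 + 22\right) = \left(-11\right) 31 = -341$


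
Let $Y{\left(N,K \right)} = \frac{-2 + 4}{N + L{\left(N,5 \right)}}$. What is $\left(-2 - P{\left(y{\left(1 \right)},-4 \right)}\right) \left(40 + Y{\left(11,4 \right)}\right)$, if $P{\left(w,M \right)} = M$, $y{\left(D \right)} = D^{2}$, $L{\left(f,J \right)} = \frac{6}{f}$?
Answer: $\frac{10204}{127} \approx 80.346$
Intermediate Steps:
$Y{\left(N,K \right)} = \frac{2}{N + \frac{6}{N}}$ ($Y{\left(N,K \right)} = \frac{-2 + 4}{N + \frac{6}{N}} = \frac{2}{N + \frac{6}{N}}$)
$\left(-2 - P{\left(y{\left(1 \right)},-4 \right)}\right) \left(40 + Y{\left(11,4 \right)}\right) = \left(-2 - -4\right) \left(40 + 2 \cdot 11 \frac{1}{6 + 11^{2}}\right) = \left(-2 + 4\right) \left(40 + 2 \cdot 11 \frac{1}{6 + 121}\right) = 2 \left(40 + 2 \cdot 11 \cdot \frac{1}{127}\right) = 2 \left(40 + \frac{22}{127}\right) = 2 \cdot \frac{5102}{127} = \frac{10204}{127}$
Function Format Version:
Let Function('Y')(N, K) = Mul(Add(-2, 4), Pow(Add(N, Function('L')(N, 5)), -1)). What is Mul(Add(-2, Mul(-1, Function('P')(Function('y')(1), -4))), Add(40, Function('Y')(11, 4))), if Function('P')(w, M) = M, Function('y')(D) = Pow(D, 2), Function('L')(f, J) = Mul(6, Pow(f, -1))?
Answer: Rational(10204, 127) ≈ 80.346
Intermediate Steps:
Function('Y')(N, K) = Mul(2, Pow(Add(N, Mul(6, Pow(N, -1))), -1)) (Function('Y')(N, K) = Mul(Add(-2, 4), Pow(Add(N, Mul(6, Pow(N, -1))), -1)) = Mul(2, Pow(Add(N, Mul(6, Pow(N, -1))), -1)))
Mul(Add(-2, Mul(-1, Function('P')(Function('y')(1), -4))), Add(40, Function('Y')(11, 4))) = Mul(Add(-2, Mul(-1, -4)), Add(40, Mul(2, 11, Pow(Add(6, Pow(11, 2)), -1)))) = Mul(Add(-2, 4), Add(40, Mul(2, 11, Pow(Add(6, 121), -1)))) = Mul(2, Add(40, Mul(2, 11, Pow(127, -1)))) = Mul(2, Add(40, Mul(2, 11, Rational(1, 127)))) = Mul(2, Add(40, Rational(22, 127))) = Mul(2, Rational(5102, 127)) = Rational(10204, 127)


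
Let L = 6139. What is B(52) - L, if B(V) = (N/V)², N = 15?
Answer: -16599631/2704 ≈ -6138.9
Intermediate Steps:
B(V) = 225/V² (B(V) = (15/V)² = 225/V²)
B(52) - L = 225/52² - 1*6139 = 225*(1/2704) - 6139 = 225/2704 - 6139 = -16599631/2704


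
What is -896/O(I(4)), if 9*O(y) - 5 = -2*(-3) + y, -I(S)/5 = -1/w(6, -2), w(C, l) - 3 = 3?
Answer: -48384/71 ≈ -681.46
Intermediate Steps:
w(C, l) = 6 (w(C, l) = 3 + 3 = 6)
I(S) = 5/6 (I(S) = -(-5)/6 = -5*(-1/6) = 5/6)
O(y) = 11/9 + y/9 (O(y) = 5/9 + (-2*(-3) + y)/9 = 5/9 + (6 + y)/9 = 5/9 + (2/3 + y/9) = 11/9 + y/9)
-896/O(I(4)) = -896/(11/9 + (1/9)*(5/6)) = -896/(11/9 + 5/54) = -896/71/54 = -896*54/71 = -48384/71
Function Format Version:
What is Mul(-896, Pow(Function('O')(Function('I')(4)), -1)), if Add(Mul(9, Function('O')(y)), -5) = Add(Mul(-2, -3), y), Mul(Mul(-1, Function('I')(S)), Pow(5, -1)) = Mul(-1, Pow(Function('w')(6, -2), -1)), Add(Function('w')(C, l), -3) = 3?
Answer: Rational(-48384, 71) ≈ -681.46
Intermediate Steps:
Function('w')(C, l) = 6 (Function('w')(C, l) = Add(3, 3) = 6)
Function('I')(S) = Rational(5, 6) (Function('I')(S) = Mul(-5, Mul(-1, Pow(6, -1))) = Mul(-5, Mul(-1, Rational(1, 6))) = Mul(-5, Rational(-1, 6)) = Rational(5, 6))
Function('O')(y) = Add(Rational(11, 9), Mul(Rational(1, 9), y)) (Function('O')(y) = Add(Rational(5, 9), Mul(Rational(1, 9), Add(Mul(-2, -3), y))) = Add(Rational(5, 9), Mul(Rational(1, 9), Add(6, y))) = Add(Rational(5, 9), Add(Rational(2, 3), Mul(Rational(1, 9), y))) = Add(Rational(11, 9), Mul(Rational(1, 9), y)))
Mul(-896, Pow(Function('O')(Function('I')(4)), -1)) = Mul(-896, Pow(Add(Rational(11, 9), Mul(Rational(1, 9), Rational(5, 6))), -1)) = Mul(-896, Pow(Add(Rational(11, 9), Rational(5, 54)), -1)) = Mul(-896, Pow(Rational(71, 54), -1)) = Mul(-896, Rational(54, 71)) = Rational(-48384, 71)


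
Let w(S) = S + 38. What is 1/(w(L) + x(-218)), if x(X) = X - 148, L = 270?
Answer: -1/58 ≈ -0.017241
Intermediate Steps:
w(S) = 38 + S
x(X) = -148 + X
1/(w(L) + x(-218)) = 1/((38 + 270) + (-148 - 218)) = 1/(308 - 366) = 1/(-58) = -1/58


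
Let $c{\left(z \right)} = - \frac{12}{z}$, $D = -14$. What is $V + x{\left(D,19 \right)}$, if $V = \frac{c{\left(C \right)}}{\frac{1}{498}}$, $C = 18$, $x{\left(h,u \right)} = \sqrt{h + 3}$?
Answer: $-332 + i \sqrt{11} \approx -332.0 + 3.3166 i$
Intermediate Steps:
$x{\left(h,u \right)} = \sqrt{3 + h}$
$V = -332$ ($V = \frac{\left(-12\right) \frac{1}{18}}{\frac{1}{498}} = \left(-12\right) \frac{1}{18} \frac{1}{\frac{1}{498}} = \left(- \frac{2}{3}\right) 498 = -332$)
$V + x{\left(D,19 \right)} = -332 + \sqrt{3 - 14} = -332 + \sqrt{-11} = -332 + i \sqrt{11}$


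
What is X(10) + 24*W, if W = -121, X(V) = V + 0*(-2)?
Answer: -2894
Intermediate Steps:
X(V) = V (X(V) = V + 0 = V)
X(10) + 24*W = 10 + 24*(-121) = 10 - 2904 = -2894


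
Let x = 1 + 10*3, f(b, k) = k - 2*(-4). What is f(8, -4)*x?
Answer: 124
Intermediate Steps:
f(b, k) = 8 + k (f(b, k) = k + 8 = 8 + k)
x = 31 (x = 1 + 30 = 31)
f(8, -4)*x = (8 - 4)*31 = 4*31 = 124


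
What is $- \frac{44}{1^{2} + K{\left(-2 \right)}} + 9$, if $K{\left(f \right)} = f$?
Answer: $53$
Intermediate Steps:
$- \frac{44}{1^{2} + K{\left(-2 \right)}} + 9 = - \frac{44}{1^{2} - 2} + 9 = - \frac{44}{1 - 2} + 9 = - \frac{44}{-1} + 9 = \left(-44\right) \left(-1\right) + 9 = 44 + 9 = 53$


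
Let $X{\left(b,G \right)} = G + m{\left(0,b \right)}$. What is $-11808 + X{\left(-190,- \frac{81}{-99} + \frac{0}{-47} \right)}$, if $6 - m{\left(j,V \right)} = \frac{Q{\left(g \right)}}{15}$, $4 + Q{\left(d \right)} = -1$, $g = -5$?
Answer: $- \frac{389428}{33} \approx -11801.0$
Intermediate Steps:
$Q{\left(d \right)} = -5$ ($Q{\left(d \right)} = -4 - 1 = -5$)
$m{\left(j,V \right)} = \frac{19}{3}$ ($m{\left(j,V \right)} = 6 - - \frac{5}{15} = 6 - \left(-5\right) \frac{1}{15} = 6 - - \frac{1}{3} = 6 + \frac{1}{3} = \frac{19}{3}$)
$X{\left(b,G \right)} = \frac{19}{3} + G$ ($X{\left(b,G \right)} = G + \frac{19}{3} = \frac{19}{3} + G$)
$-11808 + X{\left(-190,- \frac{81}{-99} + \frac{0}{-47} \right)} = -11808 + \left(\frac{19}{3} + \left(- \frac{81}{-99} + \frac{0}{-47}\right)\right) = -11808 + \left(\frac{19}{3} + \left(\left(-81\right) \left(- \frac{1}{99}\right) + 0 \left(- \frac{1}{47}\right)\right)\right) = -11808 + \left(\frac{19}{3} + \left(\frac{9}{11} + 0\right)\right) = -11808 + \left(\frac{19}{3} + \frac{9}{11}\right) = -11808 + \frac{236}{33} = - \frac{389428}{33}$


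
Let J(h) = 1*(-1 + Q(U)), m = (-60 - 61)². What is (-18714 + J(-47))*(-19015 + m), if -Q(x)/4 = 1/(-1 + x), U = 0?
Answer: 81841914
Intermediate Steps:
m = 14641 (m = (-121)² = 14641)
Q(x) = -4/(-1 + x)
J(h) = 3 (J(h) = 1*(-1 - 4/(-1 + 0)) = 1*(-1 - 4/(-1)) = 1*(-1 - 4*(-1)) = 1*(-1 + 4) = 1*3 = 3)
(-18714 + J(-47))*(-19015 + m) = (-18714 + 3)*(-19015 + 14641) = -18711*(-4374) = 81841914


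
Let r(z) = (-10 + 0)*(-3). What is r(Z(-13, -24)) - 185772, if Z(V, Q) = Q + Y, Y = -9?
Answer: -185742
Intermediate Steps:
Z(V, Q) = -9 + Q (Z(V, Q) = Q - 9 = -9 + Q)
r(z) = 30 (r(z) = -10*(-3) = 30)
r(Z(-13, -24)) - 185772 = 30 - 185772 = -185742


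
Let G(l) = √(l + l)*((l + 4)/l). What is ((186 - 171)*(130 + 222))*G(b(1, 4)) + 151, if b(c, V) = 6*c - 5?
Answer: 151 + 26400*√2 ≈ 37486.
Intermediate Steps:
b(c, V) = -5 + 6*c
G(l) = √2*(4 + l)/√l (G(l) = √(2*l)*((4 + l)/l) = (√2*√l)*((4 + l)/l) = √2*(4 + l)/√l)
((186 - 171)*(130 + 222))*G(b(1, 4)) + 151 = ((186 - 171)*(130 + 222))*(√2*(4 + (-5 + 6*1))/√(-5 + 6*1)) + 151 = (15*352)*(√2*(4 + (-5 + 6))/√(-5 + 6)) + 151 = 5280*(√2*(4 + 1)/√1) + 151 = 5280*(√2*1*5) + 151 = 5280*(5*√2) + 151 = 26400*√2 + 151 = 151 + 26400*√2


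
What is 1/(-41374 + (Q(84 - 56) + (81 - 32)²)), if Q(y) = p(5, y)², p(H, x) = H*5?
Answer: -1/38348 ≈ -2.6077e-5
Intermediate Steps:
p(H, x) = 5*H
Q(y) = 625 (Q(y) = (5*5)² = 25² = 625)
1/(-41374 + (Q(84 - 56) + (81 - 32)²)) = 1/(-41374 + (625 + (81 - 32)²)) = 1/(-41374 + (625 + 49²)) = 1/(-41374 + (625 + 2401)) = 1/(-41374 + 3026) = 1/(-38348) = -1/38348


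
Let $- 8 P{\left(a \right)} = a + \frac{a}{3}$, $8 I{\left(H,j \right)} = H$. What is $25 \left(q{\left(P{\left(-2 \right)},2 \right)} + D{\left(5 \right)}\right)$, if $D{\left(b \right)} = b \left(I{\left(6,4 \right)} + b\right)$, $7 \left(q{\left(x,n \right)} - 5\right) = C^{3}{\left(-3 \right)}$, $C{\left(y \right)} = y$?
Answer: $\frac{20925}{28} \approx 747.32$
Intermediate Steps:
$I{\left(H,j \right)} = \frac{H}{8}$
$P{\left(a \right)} = - \frac{a}{6}$ ($P{\left(a \right)} = - \frac{a + \frac{a}{3}}{8} = - \frac{\frac{4}{3} a}{8} = - \frac{a}{6}$)
$q{\left(x,n \right)} = \frac{8}{7}$ ($q{\left(x,n \right)} = 5 + \frac{\left(-3\right)^{3}}{7} = 5 + \frac{1}{7} \left(-27\right) = 5 - \frac{27}{7} = \frac{8}{7}$)
$D{\left(b \right)} = b \left(\frac{3}{4} + b\right)$ ($D{\left(b \right)} = b \left(\frac{1}{8} \cdot 6 + b\right) = b \left(\frac{3}{4} + b\right)$)
$25 \left(q{\left(P{\left(-2 \right)},2 \right)} + D{\left(5 \right)}\right) = 25 \left(\frac{8}{7} + \frac{1}{4} \cdot 5 \left(3 + 4 \cdot 5\right)\right) = 25 \left(\frac{8}{7} + \frac{1}{4} \cdot 5 \left(3 + 20\right)\right) = 25 \left(\frac{8}{7} + \frac{1}{4} \cdot 5 \cdot 23\right) = 25 \left(\frac{8}{7} + \frac{115}{4}\right) = 25 \cdot \frac{837}{28} = \frac{20925}{28}$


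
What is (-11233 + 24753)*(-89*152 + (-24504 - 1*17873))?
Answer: -755835600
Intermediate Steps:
(-11233 + 24753)*(-89*152 + (-24504 - 1*17873)) = 13520*(-13528 + (-24504 - 17873)) = 13520*(-13528 - 42377) = 13520*(-55905) = -755835600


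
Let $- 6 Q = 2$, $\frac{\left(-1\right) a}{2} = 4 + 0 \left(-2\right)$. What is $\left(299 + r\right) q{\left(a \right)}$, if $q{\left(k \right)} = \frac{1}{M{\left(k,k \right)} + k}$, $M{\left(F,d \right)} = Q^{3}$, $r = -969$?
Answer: $\frac{18090}{217} \approx 83.364$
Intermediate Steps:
$a = -8$ ($a = - 2 \left(4 + 0 \left(-2\right)\right) = - 2 \left(4 + 0\right) = \left(-2\right) 4 = -8$)
$Q = - \frac{1}{3}$ ($Q = \left(- \frac{1}{6}\right) 2 = - \frac{1}{3} \approx -0.33333$)
$M{\left(F,d \right)} = - \frac{1}{27}$ ($M{\left(F,d \right)} = \left(- \frac{1}{3}\right)^{3} = - \frac{1}{27}$)
$q{\left(k \right)} = \frac{1}{- \frac{1}{27} + k}$
$\left(299 + r\right) q{\left(a \right)} = \left(299 - 969\right) \frac{27}{-1 + 27 \left(-8\right)} = - 670 \frac{27}{-1 - 216} = - 670 \frac{27}{-217} = - 670 \cdot 27 \left(- \frac{1}{217}\right) = \left(-670\right) \left(- \frac{27}{217}\right) = \frac{18090}{217}$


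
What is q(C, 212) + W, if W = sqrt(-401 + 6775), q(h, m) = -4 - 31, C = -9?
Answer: -35 + sqrt(6374) ≈ 44.837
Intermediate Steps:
q(h, m) = -35
W = sqrt(6374) ≈ 79.837
q(C, 212) + W = -35 + sqrt(6374)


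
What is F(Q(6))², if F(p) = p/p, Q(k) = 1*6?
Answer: 1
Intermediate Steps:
Q(k) = 6
F(p) = 1
F(Q(6))² = 1² = 1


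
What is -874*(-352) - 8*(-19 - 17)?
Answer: 307936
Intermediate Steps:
-874*(-352) - 8*(-19 - 17) = 307648 - 8*(-36) = 307648 + 288 = 307936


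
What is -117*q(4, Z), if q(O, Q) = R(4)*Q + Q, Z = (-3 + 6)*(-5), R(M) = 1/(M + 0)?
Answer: 8775/4 ≈ 2193.8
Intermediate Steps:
R(M) = 1/M
Z = -15 (Z = 3*(-5) = -15)
q(O, Q) = 5*Q/4 (q(O, Q) = Q/4 + Q = 5*Q/4)
-117*q(4, Z) = -585*(-15)/4 = -117*(-75/4) = 8775/4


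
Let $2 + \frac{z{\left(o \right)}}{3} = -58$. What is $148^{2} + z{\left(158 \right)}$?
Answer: $21724$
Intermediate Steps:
$z{\left(o \right)} = -180$ ($z{\left(o \right)} = -6 + 3 \left(-58\right) = -6 - 174 = -180$)
$148^{2} + z{\left(158 \right)} = 148^{2} - 180 = 21904 - 180 = 21724$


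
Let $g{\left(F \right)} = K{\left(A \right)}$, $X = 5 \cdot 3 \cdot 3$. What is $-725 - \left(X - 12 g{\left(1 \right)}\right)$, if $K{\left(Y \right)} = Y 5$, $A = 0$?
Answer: $-770$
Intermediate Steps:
$X = 45$ ($X = 15 \cdot 3 = 45$)
$K{\left(Y \right)} = 5 Y$
$g{\left(F \right)} = 0$ ($g{\left(F \right)} = 5 \cdot 0 = 0$)
$-725 - \left(X - 12 g{\left(1 \right)}\right) = -725 - \left(45 - 0\right) = -725 - \left(45 + 0\right) = -725 - 45 = -770$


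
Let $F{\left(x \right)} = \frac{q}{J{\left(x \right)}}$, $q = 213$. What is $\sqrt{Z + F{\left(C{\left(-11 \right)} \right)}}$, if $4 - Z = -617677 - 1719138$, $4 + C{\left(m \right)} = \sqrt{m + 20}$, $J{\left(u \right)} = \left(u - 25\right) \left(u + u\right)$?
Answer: $\frac{\sqrt{1579692413}}{26} \approx 1528.7$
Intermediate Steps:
$J{\left(u \right)} = 2 u \left(-25 + u\right)$ ($J{\left(u \right)} = \left(-25 + u\right) 2 u = 2 u \left(-25 + u\right)$)
$C{\left(m \right)} = -4 + \sqrt{20 + m}$ ($C{\left(m \right)} = -4 + \sqrt{m + 20} = -4 + \sqrt{20 + m}$)
$F{\left(x \right)} = \frac{213}{2 x \left(-25 + x\right)}$
$Z = 2336819$ ($Z = 4 - \left(-617677 - 1719138\right) = 4 - -2336815 = 4 + 2336815 = 2336819$)
$\sqrt{Z + F{\left(C{\left(-11 \right)} \right)}} = \sqrt{2336819 + \frac{213}{2 \left(-4 + \sqrt{20 - 11}\right) \left(-25 - \left(4 - \sqrt{20 - 11}\right)\right)}} = \sqrt{2336819 + \frac{213}{2 \left(-4 + \sqrt{9}\right) \left(-25 - \left(4 - \sqrt{9}\right)\right)}} = \sqrt{2336819 + \frac{213}{2 \left(-4 + 3\right) \left(-25 + \left(-4 + 3\right)\right)}} = \sqrt{2336819 + \frac{213}{2 \left(-1\right) \left(-25 - 1\right)}} = \sqrt{2336819 + \frac{213}{2} \left(-1\right) \frac{1}{-26}} = \sqrt{2336819 + \frac{213}{2} \left(-1\right) \left(- \frac{1}{26}\right)} = \sqrt{2336819 + \frac{213}{52}} = \sqrt{\frac{121514801}{52}} = \frac{\sqrt{1579692413}}{26}$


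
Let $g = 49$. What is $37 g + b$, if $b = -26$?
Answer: $1787$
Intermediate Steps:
$37 g + b = 37 \cdot 49 - 26 = 1813 - 26 = 1787$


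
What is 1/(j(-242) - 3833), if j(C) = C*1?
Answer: -1/4075 ≈ -0.00024540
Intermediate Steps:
j(C) = C
1/(j(-242) - 3833) = 1/(-242 - 3833) = 1/(-4075) = -1/4075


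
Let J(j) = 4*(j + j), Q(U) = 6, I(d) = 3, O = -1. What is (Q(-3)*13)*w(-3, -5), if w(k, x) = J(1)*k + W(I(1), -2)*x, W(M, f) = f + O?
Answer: -702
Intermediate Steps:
J(j) = 8*j (J(j) = 4*(2*j) = 8*j)
W(M, f) = -1 + f (W(M, f) = f - 1 = -1 + f)
w(k, x) = -3*x + 8*k (w(k, x) = (8*1)*k + (-1 - 2)*x = 8*k - 3*x = -3*x + 8*k)
(Q(-3)*13)*w(-3, -5) = (6*13)*(-3*(-5) + 8*(-3)) = 78*(15 - 24) = 78*(-9) = -702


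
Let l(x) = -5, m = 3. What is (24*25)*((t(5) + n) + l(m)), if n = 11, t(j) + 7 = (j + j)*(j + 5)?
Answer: 59400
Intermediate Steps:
t(j) = -7 + 2*j*(5 + j) (t(j) = -7 + (j + j)*(j + 5) = -7 + (2*j)*(5 + j) = -7 + 2*j*(5 + j))
(24*25)*((t(5) + n) + l(m)) = (24*25)*(((-7 + 2*5² + 10*5) + 11) - 5) = 600*(((-7 + 2*25 + 50) + 11) - 5) = 600*(((-7 + 50 + 50) + 11) - 5) = 600*((93 + 11) - 5) = 600*(104 - 5) = 600*99 = 59400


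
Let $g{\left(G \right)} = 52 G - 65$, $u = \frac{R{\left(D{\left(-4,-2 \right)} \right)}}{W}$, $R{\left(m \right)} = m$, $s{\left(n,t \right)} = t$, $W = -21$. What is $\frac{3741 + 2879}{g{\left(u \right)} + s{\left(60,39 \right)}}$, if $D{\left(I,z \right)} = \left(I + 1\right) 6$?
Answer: $\frac{4634}{13} \approx 356.46$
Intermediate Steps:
$D{\left(I,z \right)} = 6 + 6 I$ ($D{\left(I,z \right)} = \left(1 + I\right) 6 = 6 + 6 I$)
$u = \frac{6}{7}$ ($u = \frac{6 + 6 \left(-4\right)}{-21} = \left(6 - 24\right) \left(- \frac{1}{21}\right) = \left(-18\right) \left(- \frac{1}{21}\right) = \frac{6}{7} \approx 0.85714$)
$g{\left(G \right)} = -65 + 52 G$
$\frac{3741 + 2879}{g{\left(u \right)} + s{\left(60,39 \right)}} = \frac{3741 + 2879}{\left(-65 + 52 \cdot \frac{6}{7}\right) + 39} = \frac{6620}{\left(-65 + \frac{312}{7}\right) + 39} = \frac{6620}{- \frac{143}{7} + 39} = \frac{6620}{\frac{130}{7}} = 6620 \cdot \frac{7}{130} = \frac{4634}{13}$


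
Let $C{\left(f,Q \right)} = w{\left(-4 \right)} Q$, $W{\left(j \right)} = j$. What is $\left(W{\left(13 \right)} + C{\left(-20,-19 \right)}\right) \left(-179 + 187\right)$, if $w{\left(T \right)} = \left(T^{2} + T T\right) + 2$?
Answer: $-5064$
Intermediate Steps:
$w{\left(T \right)} = 2 + 2 T^{2}$ ($w{\left(T \right)} = \left(T^{2} + T^{2}\right) + 2 = 2 T^{2} + 2 = 2 + 2 T^{2}$)
$C{\left(f,Q \right)} = 34 Q$ ($C{\left(f,Q \right)} = \left(2 + 2 \left(-4\right)^{2}\right) Q = \left(2 + 2 \cdot 16\right) Q = \left(2 + 32\right) Q = 34 Q$)
$\left(W{\left(13 \right)} + C{\left(-20,-19 \right)}\right) \left(-179 + 187\right) = \left(13 + 34 \left(-19\right)\right) \left(-179 + 187\right) = \left(13 - 646\right) 8 = \left(-633\right) 8 = -5064$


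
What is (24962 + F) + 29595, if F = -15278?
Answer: 39279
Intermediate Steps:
(24962 + F) + 29595 = (24962 - 15278) + 29595 = 9684 + 29595 = 39279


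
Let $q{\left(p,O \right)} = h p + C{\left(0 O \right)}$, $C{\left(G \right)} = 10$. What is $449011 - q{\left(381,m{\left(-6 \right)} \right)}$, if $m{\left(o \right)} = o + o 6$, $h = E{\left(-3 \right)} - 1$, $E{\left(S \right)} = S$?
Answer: $450525$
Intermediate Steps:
$h = -4$ ($h = -3 - 1 = -4$)
$m{\left(o \right)} = 7 o$ ($m{\left(o \right)} = o + 6 o = 7 o$)
$q{\left(p,O \right)} = 10 - 4 p$ ($q{\left(p,O \right)} = - 4 p + 10 = 10 - 4 p$)
$449011 - q{\left(381,m{\left(-6 \right)} \right)} = 449011 - \left(10 - 1524\right) = 449011 - -1514 = 449011 + 1514 = 450525$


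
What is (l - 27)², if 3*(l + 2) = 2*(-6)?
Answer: 1089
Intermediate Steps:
l = -6 (l = -2 + (2*(-6))/3 = -2 + (⅓)*(-12) = -2 - 4 = -6)
(l - 27)² = (-6 - 27)² = (-33)² = 1089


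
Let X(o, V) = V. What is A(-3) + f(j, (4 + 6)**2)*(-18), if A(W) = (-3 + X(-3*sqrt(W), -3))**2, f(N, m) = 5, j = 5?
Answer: -54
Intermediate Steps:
A(W) = 36 (A(W) = (-3 - 3)**2 = (-6)**2 = 36)
A(-3) + f(j, (4 + 6)**2)*(-18) = 36 + 5*(-18) = 36 - 90 = -54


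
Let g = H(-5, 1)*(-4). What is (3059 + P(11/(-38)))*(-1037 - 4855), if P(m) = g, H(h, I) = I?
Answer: -18000060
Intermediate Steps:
g = -4 (g = 1*(-4) = -4)
P(m) = -4
(3059 + P(11/(-38)))*(-1037 - 4855) = (3059 - 4)*(-1037 - 4855) = 3055*(-5892) = -18000060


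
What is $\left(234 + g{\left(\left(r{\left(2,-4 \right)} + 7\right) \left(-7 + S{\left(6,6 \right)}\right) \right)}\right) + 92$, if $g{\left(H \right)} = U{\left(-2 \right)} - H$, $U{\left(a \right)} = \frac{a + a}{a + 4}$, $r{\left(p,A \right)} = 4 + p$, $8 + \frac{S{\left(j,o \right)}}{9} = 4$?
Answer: $883$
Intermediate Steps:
$S{\left(j,o \right)} = -36$ ($S{\left(j,o \right)} = -72 + 9 \cdot 4 = -72 + 36 = -36$)
$U{\left(a \right)} = \frac{2 a}{4 + a}$
$g{\left(H \right)} = -2 - H$ ($g{\left(H \right)} = 2 \left(-2\right) \frac{1}{4 - 2} - H = 2 \left(-2\right) \frac{1}{2} - H = -2 - H$)
$\left(234 + g{\left(\left(r{\left(2,-4 \right)} + 7\right) \left(-7 + S{\left(6,6 \right)}\right) \right)}\right) + 92 = \left(234 - \left(2 + \left(\left(4 + 2\right) + 7\right) \left(-7 - 36\right)\right)\right) + 92 = \left(234 - \left(2 + \left(6 + 7\right) \left(-43\right)\right)\right) + 92 = \left(234 - \left(2 + 13 \left(-43\right)\right)\right) + 92 = \left(234 - -557\right) + 92 = \left(234 + \left(-2 + 559\right)\right) + 92 = \left(234 + 557\right) + 92 = 791 + 92 = 883$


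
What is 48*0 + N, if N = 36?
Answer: 36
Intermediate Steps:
48*0 + N = 48*0 + 36 = 0 + 36 = 36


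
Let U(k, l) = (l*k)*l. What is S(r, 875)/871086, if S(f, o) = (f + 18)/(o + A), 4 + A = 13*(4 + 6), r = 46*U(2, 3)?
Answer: 141/145326181 ≈ 9.7023e-7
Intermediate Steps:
U(k, l) = k*l² (U(k, l) = (k*l)*l = k*l²)
r = 828 (r = 46*(2*3²) = 46*(2*9) = 46*18 = 828)
A = 126 (A = -4 + 13*(4 + 6) = -4 + 13*10 = -4 + 130 = 126)
S(f, o) = (18 + f)/(126 + o) (S(f, o) = (f + 18)/(o + 126) = (18 + f)/(126 + o))
S(r, 875)/871086 = ((18 + 828)/(126 + 875))/871086 = (846/1001)*(1/871086) = 141/145326181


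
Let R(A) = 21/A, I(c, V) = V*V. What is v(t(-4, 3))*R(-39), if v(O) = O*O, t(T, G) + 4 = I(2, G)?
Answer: -175/13 ≈ -13.462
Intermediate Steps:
I(c, V) = V²
t(T, G) = -4 + G²
v(O) = O²
v(t(-4, 3))*R(-39) = (-4 + 3²)²*(21/(-39)) = (-4 + 9)²*(21*(-1/39)) = 5²*(-7/13) = 25*(-7/13) = -175/13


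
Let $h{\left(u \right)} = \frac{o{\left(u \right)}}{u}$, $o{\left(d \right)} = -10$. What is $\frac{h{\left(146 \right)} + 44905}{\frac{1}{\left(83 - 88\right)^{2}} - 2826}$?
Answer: $- \frac{81951500}{5157377} \approx -15.89$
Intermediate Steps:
$h{\left(u \right)} = - \frac{10}{u}$
$\frac{h{\left(146 \right)} + 44905}{\frac{1}{\left(83 - 88\right)^{2}} - 2826} = \frac{- \frac{10}{146} + 44905}{\frac{1}{\left(83 - 88\right)^{2}} - 2826} = \frac{\left(-10\right) \frac{1}{146} + 44905}{\frac{1}{\left(-5\right)^{2}} - 2826} = \frac{- \frac{5}{73} + 44905}{\frac{1}{25} - 2826} = \frac{3278060}{73 \left(\frac{1}{25} - 2826\right)} = \frac{3278060}{73 \left(- \frac{70649}{25}\right)} = \frac{3278060}{73} \left(- \frac{25}{70649}\right) = - \frac{81951500}{5157377}$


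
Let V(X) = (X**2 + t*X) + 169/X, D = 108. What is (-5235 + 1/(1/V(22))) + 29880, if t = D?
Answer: 605279/22 ≈ 27513.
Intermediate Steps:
t = 108
V(X) = X**2 + 108*X + 169/X (V(X) = (X**2 + 108*X) + 169/X = X**2 + 108*X + 169/X)
(-5235 + 1/(1/V(22))) + 29880 = (-5235 + 1/(1/((169 + 22**2*(108 + 22))/22))) + 29880 = (-5235 + 1/(1/((169 + 484*130)/22))) + 29880 = (-5235 + 1/(1/((169 + 62920)/22))) + 29880 = (-5235 + 1/(1/((1/22)*63089))) + 29880 = (-5235 + 1/(1/(63089/22))) + 29880 = (-5235 + 1/(22/63089)) + 29880 = (-5235 + 63089/22) + 29880 = -52081/22 + 29880 = 605279/22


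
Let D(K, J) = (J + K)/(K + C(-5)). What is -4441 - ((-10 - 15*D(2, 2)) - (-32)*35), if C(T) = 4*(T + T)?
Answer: -105499/19 ≈ -5552.6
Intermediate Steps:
C(T) = 8*T (C(T) = 4*(2*T) = 8*T)
D(K, J) = (J + K)/(-40 + K) (D(K, J) = (J + K)/(K + 8*(-5)) = (J + K)/(K - 40) = (J + K)/(-40 + K))
-4441 - ((-10 - 15*D(2, 2)) - (-32)*35) = -4441 - ((-10 - 15*(2 + 2)/(-40 + 2)) - (-32)*35) = -4441 - ((-10 - 15*4/(-38)) - 1*(-1120)) = -4441 - ((-10 - (-15)*4/38) + 1120) = -4441 - ((-10 - 15*(-2/19)) + 1120) = -4441 - ((-10 + 30/19) + 1120) = -4441 - (-160/19 + 1120) = -4441 - 1*21120/19 = -4441 - 21120/19 = -105499/19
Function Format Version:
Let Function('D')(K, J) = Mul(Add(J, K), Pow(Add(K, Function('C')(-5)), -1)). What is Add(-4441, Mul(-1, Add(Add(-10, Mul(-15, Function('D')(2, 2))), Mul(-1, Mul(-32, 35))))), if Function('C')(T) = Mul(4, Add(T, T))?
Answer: Rational(-105499, 19) ≈ -5552.6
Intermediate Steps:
Function('C')(T) = Mul(8, T) (Function('C')(T) = Mul(4, Mul(2, T)) = Mul(8, T))
Function('D')(K, J) = Mul(Pow(Add(-40, K), -1), Add(J, K)) (Function('D')(K, J) = Mul(Add(J, K), Pow(Add(K, Mul(8, -5)), -1)) = Mul(Add(J, K), Pow(Add(K, -40), -1)) = Mul(Add(J, K), Pow(Add(-40, K), -1)) = Mul(Pow(Add(-40, K), -1), Add(J, K)))
Add(-4441, Mul(-1, Add(Add(-10, Mul(-15, Function('D')(2, 2))), Mul(-1, Mul(-32, 35))))) = Add(-4441, Mul(-1, Add(Add(-10, Mul(-15, Mul(Pow(Add(-40, 2), -1), Add(2, 2)))), Mul(-1, Mul(-32, 35))))) = Add(-4441, Mul(-1, Add(Add(-10, Mul(-15, Mul(Pow(-38, -1), 4))), Mul(-1, -1120)))) = Add(-4441, Mul(-1, Add(Add(-10, Mul(-15, Mul(Rational(-1, 38), 4))), 1120))) = Add(-4441, Mul(-1, Add(Add(-10, Mul(-15, Rational(-2, 19))), 1120))) = Add(-4441, Mul(-1, Add(Add(-10, Rational(30, 19)), 1120))) = Add(-4441, Mul(-1, Add(Rational(-160, 19), 1120))) = Add(-4441, Mul(-1, Rational(21120, 19))) = Add(-4441, Rational(-21120, 19)) = Rational(-105499, 19)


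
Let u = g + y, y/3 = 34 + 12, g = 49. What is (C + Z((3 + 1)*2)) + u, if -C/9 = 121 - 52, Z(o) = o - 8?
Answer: -434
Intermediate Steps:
y = 138 (y = 3*(34 + 12) = 3*46 = 138)
Z(o) = -8 + o
C = -621 (C = -9*(121 - 52) = -9*69 = -621)
u = 187 (u = 49 + 138 = 187)
(C + Z((3 + 1)*2)) + u = (-621 + (-8 + (3 + 1)*2)) + 187 = (-621 + (-8 + 4*2)) + 187 = (-621 + (-8 + 8)) + 187 = (-621 + 0) + 187 = -621 + 187 = -434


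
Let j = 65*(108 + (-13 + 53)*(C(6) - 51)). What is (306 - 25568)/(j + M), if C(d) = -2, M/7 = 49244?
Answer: -743/6292 ≈ -0.11809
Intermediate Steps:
M = 344708 (M = 7*49244 = 344708)
j = -130780 (j = 65*(108 + (-13 + 53)*(-2 - 51)) = 65*(108 + 40*(-53)) = 65*(108 - 2120) = 65*(-2012) = -130780)
(306 - 25568)/(j + M) = (306 - 25568)/(-130780 + 344708) = -25262/213928 = -25262*1/213928 = -743/6292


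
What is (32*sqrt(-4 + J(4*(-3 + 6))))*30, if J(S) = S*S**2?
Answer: 1920*sqrt(431) ≈ 39860.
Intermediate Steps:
J(S) = S**3
(32*sqrt(-4 + J(4*(-3 + 6))))*30 = (32*sqrt(-4 + (4*(-3 + 6))**3))*30 = (32*sqrt(-4 + (4*3)**3))*30 = (32*sqrt(-4 + 12**3))*30 = (32*sqrt(-4 + 1728))*30 = (32*sqrt(1724))*30 = (32*(2*sqrt(431)))*30 = (64*sqrt(431))*30 = 1920*sqrt(431)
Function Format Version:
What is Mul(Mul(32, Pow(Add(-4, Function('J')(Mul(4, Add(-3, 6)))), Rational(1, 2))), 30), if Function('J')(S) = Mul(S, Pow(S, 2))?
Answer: Mul(1920, Pow(431, Rational(1, 2))) ≈ 39860.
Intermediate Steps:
Function('J')(S) = Pow(S, 3)
Mul(Mul(32, Pow(Add(-4, Function('J')(Mul(4, Add(-3, 6)))), Rational(1, 2))), 30) = Mul(Mul(32, Pow(Add(-4, Pow(Mul(4, Add(-3, 6)), 3)), Rational(1, 2))), 30) = Mul(Mul(32, Pow(Add(-4, Pow(Mul(4, 3), 3)), Rational(1, 2))), 30) = Mul(Mul(32, Pow(Add(-4, Pow(12, 3)), Rational(1, 2))), 30) = Mul(Mul(32, Pow(Add(-4, 1728), Rational(1, 2))), 30) = Mul(Mul(32, Pow(1724, Rational(1, 2))), 30) = Mul(Mul(32, Mul(2, Pow(431, Rational(1, 2)))), 30) = Mul(Mul(64, Pow(431, Rational(1, 2))), 30) = Mul(1920, Pow(431, Rational(1, 2)))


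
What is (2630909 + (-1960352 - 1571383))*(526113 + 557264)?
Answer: -975934169402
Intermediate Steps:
(2630909 + (-1960352 - 1571383))*(526113 + 557264) = (2630909 - 3531735)*1083377 = -900826*1083377 = -975934169402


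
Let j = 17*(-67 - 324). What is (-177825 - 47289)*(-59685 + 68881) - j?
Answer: -2070141697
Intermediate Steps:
j = -6647 (j = 17*(-391) = -6647)
(-177825 - 47289)*(-59685 + 68881) - j = (-177825 - 47289)*(-59685 + 68881) - 1*(-6647) = -225114*9196 + 6647 = -2070148344 + 6647 = -2070141697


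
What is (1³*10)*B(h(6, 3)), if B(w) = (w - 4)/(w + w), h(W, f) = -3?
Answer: 35/3 ≈ 11.667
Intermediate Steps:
B(w) = (-4 + w)/(2*w) (B(w) = (-4 + w)/((2*w)) = (-4 + w)*(1/(2*w)) = (-4 + w)/(2*w))
(1³*10)*B(h(6, 3)) = (1³*10)*((½)*(-4 - 3)/(-3)) = (1*10)*((½)*(-⅓)*(-7)) = 10*(7/6) = 35/3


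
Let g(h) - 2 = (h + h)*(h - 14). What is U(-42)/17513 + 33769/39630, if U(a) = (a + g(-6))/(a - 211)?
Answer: 149615387741/175592168070 ≈ 0.85206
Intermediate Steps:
g(h) = 2 + 2*h*(-14 + h) (g(h) = 2 + (h + h)*(h - 14) = 2 + (2*h)*(-14 + h) = 2 + 2*h*(-14 + h))
U(a) = (242 + a)/(-211 + a) (U(a) = (a + (2 - 28*(-6) + 2*(-6)²))/(a - 211) = (a + (2 + 168 + 2*36))/(-211 + a) = (a + (2 + 168 + 72))/(-211 + a) = (a + 242)/(-211 + a) = (242 + a)/(-211 + a))
U(-42)/17513 + 33769/39630 = ((242 - 42)/(-211 - 42))/17513 + 33769/39630 = (200/(-253))*(1/17513) + 33769*(1/39630) = -1/253*200*(1/17513) + 33769/39630 = -200/253*1/17513 + 33769/39630 = -200/4430789 + 33769/39630 = 149615387741/175592168070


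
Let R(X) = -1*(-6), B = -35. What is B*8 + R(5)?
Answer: -274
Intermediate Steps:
R(X) = 6
B*8 + R(5) = -35*8 + 6 = -280 + 6 = -274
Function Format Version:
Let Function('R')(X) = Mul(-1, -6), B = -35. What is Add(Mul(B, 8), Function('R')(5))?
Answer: -274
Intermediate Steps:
Function('R')(X) = 6
Add(Mul(B, 8), Function('R')(5)) = Add(Mul(-35, 8), 6) = Add(-280, 6) = -274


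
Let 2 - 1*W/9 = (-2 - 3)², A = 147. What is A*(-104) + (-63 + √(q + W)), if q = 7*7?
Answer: -15351 + I*√158 ≈ -15351.0 + 12.57*I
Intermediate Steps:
q = 49
W = -207 (W = 18 - 9*(-2 - 3)² = 18 - 9*(-5)² = 18 - 9*25 = 18 - 225 = -207)
A*(-104) + (-63 + √(q + W)) = 147*(-104) + (-63 + √(49 - 207)) = -15288 + (-63 + √(-158)) = -15288 + (-63 + I*√158) = -15351 + I*√158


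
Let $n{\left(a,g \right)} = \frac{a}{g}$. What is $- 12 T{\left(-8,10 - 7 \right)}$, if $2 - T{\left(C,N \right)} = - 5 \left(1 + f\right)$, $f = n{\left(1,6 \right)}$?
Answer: $-94$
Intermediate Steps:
$f = \frac{1}{6}$ ($f = 1 \cdot \frac{1}{6} = \frac{1}{6} \approx 0.16667$)
$T{\left(C,N \right)} = \frac{47}{6}$ ($T{\left(C,N \right)} = 2 - - 5 \left(1 + \frac{1}{6}\right) = 2 - \left(-5\right) \frac{7}{6} = 2 - - \frac{35}{6} = 2 + \frac{35}{6} = \frac{47}{6}$)
$- 12 T{\left(-8,10 - 7 \right)} = \left(-12\right) \frac{47}{6} = -94$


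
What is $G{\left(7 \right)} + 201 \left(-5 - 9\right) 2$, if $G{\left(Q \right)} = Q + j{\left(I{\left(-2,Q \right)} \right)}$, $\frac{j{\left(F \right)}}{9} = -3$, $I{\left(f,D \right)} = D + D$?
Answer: $-5648$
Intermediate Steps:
$I{\left(f,D \right)} = 2 D$
$j{\left(F \right)} = -27$ ($j{\left(F \right)} = 9 \left(-3\right) = -27$)
$G{\left(Q \right)} = -27 + Q$ ($G{\left(Q \right)} = Q - 27 = -27 + Q$)
$G{\left(7 \right)} + 201 \left(-5 - 9\right) 2 = \left(-27 + 7\right) + 201 \left(-5 - 9\right) 2 = -20 + 201 \left(\left(-14\right) 2\right) = -20 + 201 \left(-28\right) = -20 - 5628 = -5648$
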